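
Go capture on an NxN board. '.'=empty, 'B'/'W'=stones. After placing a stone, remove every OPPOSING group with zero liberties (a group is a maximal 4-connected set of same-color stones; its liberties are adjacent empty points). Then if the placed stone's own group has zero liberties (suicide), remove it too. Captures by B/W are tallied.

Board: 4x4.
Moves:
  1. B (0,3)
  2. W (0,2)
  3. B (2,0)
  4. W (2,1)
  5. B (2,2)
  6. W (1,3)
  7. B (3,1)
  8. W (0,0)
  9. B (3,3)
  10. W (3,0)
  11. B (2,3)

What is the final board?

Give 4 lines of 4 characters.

Answer: W.W.
...W
BWBB
.B.B

Derivation:
Move 1: B@(0,3) -> caps B=0 W=0
Move 2: W@(0,2) -> caps B=0 W=0
Move 3: B@(2,0) -> caps B=0 W=0
Move 4: W@(2,1) -> caps B=0 W=0
Move 5: B@(2,2) -> caps B=0 W=0
Move 6: W@(1,3) -> caps B=0 W=1
Move 7: B@(3,1) -> caps B=0 W=1
Move 8: W@(0,0) -> caps B=0 W=1
Move 9: B@(3,3) -> caps B=0 W=1
Move 10: W@(3,0) -> caps B=0 W=1
Move 11: B@(2,3) -> caps B=0 W=1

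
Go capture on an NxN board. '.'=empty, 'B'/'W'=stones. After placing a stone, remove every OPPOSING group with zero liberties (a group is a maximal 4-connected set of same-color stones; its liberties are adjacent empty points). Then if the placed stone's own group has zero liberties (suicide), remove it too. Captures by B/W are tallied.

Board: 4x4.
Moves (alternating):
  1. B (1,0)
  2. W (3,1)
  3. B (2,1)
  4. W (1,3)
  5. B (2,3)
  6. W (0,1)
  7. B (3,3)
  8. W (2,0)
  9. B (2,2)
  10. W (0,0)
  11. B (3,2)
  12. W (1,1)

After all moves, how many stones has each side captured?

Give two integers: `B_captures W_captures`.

Answer: 0 1

Derivation:
Move 1: B@(1,0) -> caps B=0 W=0
Move 2: W@(3,1) -> caps B=0 W=0
Move 3: B@(2,1) -> caps B=0 W=0
Move 4: W@(1,3) -> caps B=0 W=0
Move 5: B@(2,3) -> caps B=0 W=0
Move 6: W@(0,1) -> caps B=0 W=0
Move 7: B@(3,3) -> caps B=0 W=0
Move 8: W@(2,0) -> caps B=0 W=0
Move 9: B@(2,2) -> caps B=0 W=0
Move 10: W@(0,0) -> caps B=0 W=0
Move 11: B@(3,2) -> caps B=0 W=0
Move 12: W@(1,1) -> caps B=0 W=1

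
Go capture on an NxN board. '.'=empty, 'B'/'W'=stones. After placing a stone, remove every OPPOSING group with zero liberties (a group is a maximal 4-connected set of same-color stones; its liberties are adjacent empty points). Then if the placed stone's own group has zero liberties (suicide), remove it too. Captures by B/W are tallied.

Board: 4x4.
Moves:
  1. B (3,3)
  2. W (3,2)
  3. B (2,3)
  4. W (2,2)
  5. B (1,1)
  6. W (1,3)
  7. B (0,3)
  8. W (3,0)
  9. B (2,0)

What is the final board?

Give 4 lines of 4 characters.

Move 1: B@(3,3) -> caps B=0 W=0
Move 2: W@(3,2) -> caps B=0 W=0
Move 3: B@(2,3) -> caps B=0 W=0
Move 4: W@(2,2) -> caps B=0 W=0
Move 5: B@(1,1) -> caps B=0 W=0
Move 6: W@(1,3) -> caps B=0 W=2
Move 7: B@(0,3) -> caps B=0 W=2
Move 8: W@(3,0) -> caps B=0 W=2
Move 9: B@(2,0) -> caps B=0 W=2

Answer: ...B
.B.W
B.W.
W.W.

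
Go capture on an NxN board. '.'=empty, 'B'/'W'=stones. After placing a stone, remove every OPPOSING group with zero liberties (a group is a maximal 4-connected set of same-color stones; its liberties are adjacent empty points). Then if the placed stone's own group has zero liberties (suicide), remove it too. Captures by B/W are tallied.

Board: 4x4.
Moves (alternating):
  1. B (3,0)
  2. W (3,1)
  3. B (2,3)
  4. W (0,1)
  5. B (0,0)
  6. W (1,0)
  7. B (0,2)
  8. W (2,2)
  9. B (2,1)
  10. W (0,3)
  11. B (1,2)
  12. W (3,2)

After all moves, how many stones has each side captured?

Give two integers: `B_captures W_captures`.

Move 1: B@(3,0) -> caps B=0 W=0
Move 2: W@(3,1) -> caps B=0 W=0
Move 3: B@(2,3) -> caps B=0 W=0
Move 4: W@(0,1) -> caps B=0 W=0
Move 5: B@(0,0) -> caps B=0 W=0
Move 6: W@(1,0) -> caps B=0 W=1
Move 7: B@(0,2) -> caps B=0 W=1
Move 8: W@(2,2) -> caps B=0 W=1
Move 9: B@(2,1) -> caps B=0 W=1
Move 10: W@(0,3) -> caps B=0 W=1
Move 11: B@(1,2) -> caps B=0 W=1
Move 12: W@(3,2) -> caps B=0 W=1

Answer: 0 1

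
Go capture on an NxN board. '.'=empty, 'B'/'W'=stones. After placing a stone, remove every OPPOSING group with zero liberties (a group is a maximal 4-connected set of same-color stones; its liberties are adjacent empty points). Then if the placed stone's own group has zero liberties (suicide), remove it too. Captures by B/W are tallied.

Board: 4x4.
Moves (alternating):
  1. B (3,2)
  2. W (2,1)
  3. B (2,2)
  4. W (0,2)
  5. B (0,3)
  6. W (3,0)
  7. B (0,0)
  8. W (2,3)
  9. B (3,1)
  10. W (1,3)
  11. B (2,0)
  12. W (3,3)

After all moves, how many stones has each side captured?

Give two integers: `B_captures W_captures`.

Answer: 1 1

Derivation:
Move 1: B@(3,2) -> caps B=0 W=0
Move 2: W@(2,1) -> caps B=0 W=0
Move 3: B@(2,2) -> caps B=0 W=0
Move 4: W@(0,2) -> caps B=0 W=0
Move 5: B@(0,3) -> caps B=0 W=0
Move 6: W@(3,0) -> caps B=0 W=0
Move 7: B@(0,0) -> caps B=0 W=0
Move 8: W@(2,3) -> caps B=0 W=0
Move 9: B@(3,1) -> caps B=0 W=0
Move 10: W@(1,3) -> caps B=0 W=1
Move 11: B@(2,0) -> caps B=1 W=1
Move 12: W@(3,3) -> caps B=1 W=1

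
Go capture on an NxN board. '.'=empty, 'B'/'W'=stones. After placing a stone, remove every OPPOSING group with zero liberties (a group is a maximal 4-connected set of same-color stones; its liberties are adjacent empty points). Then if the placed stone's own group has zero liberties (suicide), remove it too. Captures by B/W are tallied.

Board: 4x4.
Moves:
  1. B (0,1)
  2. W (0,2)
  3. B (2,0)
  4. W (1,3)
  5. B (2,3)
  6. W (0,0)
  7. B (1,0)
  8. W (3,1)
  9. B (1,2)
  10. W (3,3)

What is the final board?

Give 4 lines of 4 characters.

Answer: .BW.
B.BW
B..B
.W.W

Derivation:
Move 1: B@(0,1) -> caps B=0 W=0
Move 2: W@(0,2) -> caps B=0 W=0
Move 3: B@(2,0) -> caps B=0 W=0
Move 4: W@(1,3) -> caps B=0 W=0
Move 5: B@(2,3) -> caps B=0 W=0
Move 6: W@(0,0) -> caps B=0 W=0
Move 7: B@(1,0) -> caps B=1 W=0
Move 8: W@(3,1) -> caps B=1 W=0
Move 9: B@(1,2) -> caps B=1 W=0
Move 10: W@(3,3) -> caps B=1 W=0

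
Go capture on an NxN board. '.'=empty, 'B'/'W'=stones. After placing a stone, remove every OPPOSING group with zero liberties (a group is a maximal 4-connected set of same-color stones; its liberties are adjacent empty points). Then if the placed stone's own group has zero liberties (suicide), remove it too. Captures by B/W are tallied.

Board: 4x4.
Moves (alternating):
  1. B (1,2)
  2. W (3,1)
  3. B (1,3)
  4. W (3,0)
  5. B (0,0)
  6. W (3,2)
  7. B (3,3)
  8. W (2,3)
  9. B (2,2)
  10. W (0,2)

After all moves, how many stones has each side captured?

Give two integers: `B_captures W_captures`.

Move 1: B@(1,2) -> caps B=0 W=0
Move 2: W@(3,1) -> caps B=0 W=0
Move 3: B@(1,3) -> caps B=0 W=0
Move 4: W@(3,0) -> caps B=0 W=0
Move 5: B@(0,0) -> caps B=0 W=0
Move 6: W@(3,2) -> caps B=0 W=0
Move 7: B@(3,3) -> caps B=0 W=0
Move 8: W@(2,3) -> caps B=0 W=1
Move 9: B@(2,2) -> caps B=0 W=1
Move 10: W@(0,2) -> caps B=0 W=1

Answer: 0 1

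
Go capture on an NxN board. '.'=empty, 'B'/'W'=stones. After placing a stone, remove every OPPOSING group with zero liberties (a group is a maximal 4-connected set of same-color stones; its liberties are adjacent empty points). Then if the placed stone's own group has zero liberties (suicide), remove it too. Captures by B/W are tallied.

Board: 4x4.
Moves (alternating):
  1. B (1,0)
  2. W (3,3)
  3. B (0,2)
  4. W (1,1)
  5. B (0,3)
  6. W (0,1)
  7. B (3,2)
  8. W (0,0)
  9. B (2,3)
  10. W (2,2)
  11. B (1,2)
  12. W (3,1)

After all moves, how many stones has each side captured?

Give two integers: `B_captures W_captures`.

Move 1: B@(1,0) -> caps B=0 W=0
Move 2: W@(3,3) -> caps B=0 W=0
Move 3: B@(0,2) -> caps B=0 W=0
Move 4: W@(1,1) -> caps B=0 W=0
Move 5: B@(0,3) -> caps B=0 W=0
Move 6: W@(0,1) -> caps B=0 W=0
Move 7: B@(3,2) -> caps B=0 W=0
Move 8: W@(0,0) -> caps B=0 W=0
Move 9: B@(2,3) -> caps B=1 W=0
Move 10: W@(2,2) -> caps B=1 W=0
Move 11: B@(1,2) -> caps B=1 W=0
Move 12: W@(3,1) -> caps B=1 W=0

Answer: 1 0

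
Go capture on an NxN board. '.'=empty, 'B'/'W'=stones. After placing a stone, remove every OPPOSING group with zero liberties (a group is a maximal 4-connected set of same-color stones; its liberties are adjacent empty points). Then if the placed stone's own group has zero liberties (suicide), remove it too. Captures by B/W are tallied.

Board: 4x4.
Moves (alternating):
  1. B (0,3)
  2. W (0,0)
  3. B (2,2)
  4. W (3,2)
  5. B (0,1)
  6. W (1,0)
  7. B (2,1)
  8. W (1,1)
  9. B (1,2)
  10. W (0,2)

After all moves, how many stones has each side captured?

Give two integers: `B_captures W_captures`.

Answer: 0 1

Derivation:
Move 1: B@(0,3) -> caps B=0 W=0
Move 2: W@(0,0) -> caps B=0 W=0
Move 3: B@(2,2) -> caps B=0 W=0
Move 4: W@(3,2) -> caps B=0 W=0
Move 5: B@(0,1) -> caps B=0 W=0
Move 6: W@(1,0) -> caps B=0 W=0
Move 7: B@(2,1) -> caps B=0 W=0
Move 8: W@(1,1) -> caps B=0 W=0
Move 9: B@(1,2) -> caps B=0 W=0
Move 10: W@(0,2) -> caps B=0 W=1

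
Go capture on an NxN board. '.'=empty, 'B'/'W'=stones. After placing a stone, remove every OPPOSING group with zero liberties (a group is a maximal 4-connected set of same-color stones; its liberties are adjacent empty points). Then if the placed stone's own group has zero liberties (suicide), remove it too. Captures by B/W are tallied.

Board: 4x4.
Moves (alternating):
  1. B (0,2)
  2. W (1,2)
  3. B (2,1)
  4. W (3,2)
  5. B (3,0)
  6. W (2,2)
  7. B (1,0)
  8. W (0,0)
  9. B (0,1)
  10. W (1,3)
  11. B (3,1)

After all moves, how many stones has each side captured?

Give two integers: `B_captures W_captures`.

Move 1: B@(0,2) -> caps B=0 W=0
Move 2: W@(1,2) -> caps B=0 W=0
Move 3: B@(2,1) -> caps B=0 W=0
Move 4: W@(3,2) -> caps B=0 W=0
Move 5: B@(3,0) -> caps B=0 W=0
Move 6: W@(2,2) -> caps B=0 W=0
Move 7: B@(1,0) -> caps B=0 W=0
Move 8: W@(0,0) -> caps B=0 W=0
Move 9: B@(0,1) -> caps B=1 W=0
Move 10: W@(1,3) -> caps B=1 W=0
Move 11: B@(3,1) -> caps B=1 W=0

Answer: 1 0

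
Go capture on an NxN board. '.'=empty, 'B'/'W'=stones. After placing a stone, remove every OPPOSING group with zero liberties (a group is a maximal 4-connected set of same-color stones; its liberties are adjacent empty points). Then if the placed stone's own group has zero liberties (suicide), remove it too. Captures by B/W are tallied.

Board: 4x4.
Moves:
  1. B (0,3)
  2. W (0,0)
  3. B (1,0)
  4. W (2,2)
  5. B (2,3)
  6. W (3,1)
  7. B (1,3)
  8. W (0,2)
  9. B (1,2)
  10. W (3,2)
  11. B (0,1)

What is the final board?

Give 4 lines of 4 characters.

Move 1: B@(0,3) -> caps B=0 W=0
Move 2: W@(0,0) -> caps B=0 W=0
Move 3: B@(1,0) -> caps B=0 W=0
Move 4: W@(2,2) -> caps B=0 W=0
Move 5: B@(2,3) -> caps B=0 W=0
Move 6: W@(3,1) -> caps B=0 W=0
Move 7: B@(1,3) -> caps B=0 W=0
Move 8: W@(0,2) -> caps B=0 W=0
Move 9: B@(1,2) -> caps B=0 W=0
Move 10: W@(3,2) -> caps B=0 W=0
Move 11: B@(0,1) -> caps B=2 W=0

Answer: .B.B
B.BB
..WB
.WW.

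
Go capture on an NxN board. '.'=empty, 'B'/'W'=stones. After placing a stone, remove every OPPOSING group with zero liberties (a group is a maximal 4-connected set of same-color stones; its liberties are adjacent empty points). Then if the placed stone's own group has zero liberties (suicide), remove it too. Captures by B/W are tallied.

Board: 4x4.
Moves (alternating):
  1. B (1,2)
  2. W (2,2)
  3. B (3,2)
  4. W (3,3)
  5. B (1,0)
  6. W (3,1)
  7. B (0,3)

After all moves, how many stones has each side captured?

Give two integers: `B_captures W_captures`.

Answer: 0 1

Derivation:
Move 1: B@(1,2) -> caps B=0 W=0
Move 2: W@(2,2) -> caps B=0 W=0
Move 3: B@(3,2) -> caps B=0 W=0
Move 4: W@(3,3) -> caps B=0 W=0
Move 5: B@(1,0) -> caps B=0 W=0
Move 6: W@(3,1) -> caps B=0 W=1
Move 7: B@(0,3) -> caps B=0 W=1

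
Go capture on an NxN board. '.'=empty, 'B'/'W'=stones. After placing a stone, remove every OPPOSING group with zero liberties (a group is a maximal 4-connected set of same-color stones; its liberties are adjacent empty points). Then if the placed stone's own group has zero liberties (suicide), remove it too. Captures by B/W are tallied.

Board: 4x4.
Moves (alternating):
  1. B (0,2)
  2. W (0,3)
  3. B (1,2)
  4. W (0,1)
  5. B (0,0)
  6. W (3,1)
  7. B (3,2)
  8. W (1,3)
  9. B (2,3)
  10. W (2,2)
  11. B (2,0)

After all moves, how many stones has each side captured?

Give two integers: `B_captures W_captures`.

Move 1: B@(0,2) -> caps B=0 W=0
Move 2: W@(0,3) -> caps B=0 W=0
Move 3: B@(1,2) -> caps B=0 W=0
Move 4: W@(0,1) -> caps B=0 W=0
Move 5: B@(0,0) -> caps B=0 W=0
Move 6: W@(3,1) -> caps B=0 W=0
Move 7: B@(3,2) -> caps B=0 W=0
Move 8: W@(1,3) -> caps B=0 W=0
Move 9: B@(2,3) -> caps B=2 W=0
Move 10: W@(2,2) -> caps B=2 W=0
Move 11: B@(2,0) -> caps B=2 W=0

Answer: 2 0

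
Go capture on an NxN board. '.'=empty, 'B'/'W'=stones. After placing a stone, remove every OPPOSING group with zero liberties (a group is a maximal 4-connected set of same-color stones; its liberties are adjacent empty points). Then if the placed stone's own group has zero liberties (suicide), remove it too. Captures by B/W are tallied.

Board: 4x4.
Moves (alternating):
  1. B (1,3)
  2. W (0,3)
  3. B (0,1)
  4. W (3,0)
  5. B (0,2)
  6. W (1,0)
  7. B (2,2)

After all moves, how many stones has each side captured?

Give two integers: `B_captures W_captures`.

Move 1: B@(1,3) -> caps B=0 W=0
Move 2: W@(0,3) -> caps B=0 W=0
Move 3: B@(0,1) -> caps B=0 W=0
Move 4: W@(3,0) -> caps B=0 W=0
Move 5: B@(0,2) -> caps B=1 W=0
Move 6: W@(1,0) -> caps B=1 W=0
Move 7: B@(2,2) -> caps B=1 W=0

Answer: 1 0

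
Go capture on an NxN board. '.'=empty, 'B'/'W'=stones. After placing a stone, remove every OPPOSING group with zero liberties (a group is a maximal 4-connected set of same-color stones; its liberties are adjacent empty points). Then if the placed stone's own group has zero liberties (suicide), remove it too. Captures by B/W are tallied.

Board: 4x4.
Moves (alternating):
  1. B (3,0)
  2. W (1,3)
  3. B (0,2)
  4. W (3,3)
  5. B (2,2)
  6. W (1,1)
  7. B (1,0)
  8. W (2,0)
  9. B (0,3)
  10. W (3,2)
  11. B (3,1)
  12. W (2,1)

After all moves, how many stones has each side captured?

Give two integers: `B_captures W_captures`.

Answer: 0 2

Derivation:
Move 1: B@(3,0) -> caps B=0 W=0
Move 2: W@(1,3) -> caps B=0 W=0
Move 3: B@(0,2) -> caps B=0 W=0
Move 4: W@(3,3) -> caps B=0 W=0
Move 5: B@(2,2) -> caps B=0 W=0
Move 6: W@(1,1) -> caps B=0 W=0
Move 7: B@(1,0) -> caps B=0 W=0
Move 8: W@(2,0) -> caps B=0 W=0
Move 9: B@(0,3) -> caps B=0 W=0
Move 10: W@(3,2) -> caps B=0 W=0
Move 11: B@(3,1) -> caps B=0 W=0
Move 12: W@(2,1) -> caps B=0 W=2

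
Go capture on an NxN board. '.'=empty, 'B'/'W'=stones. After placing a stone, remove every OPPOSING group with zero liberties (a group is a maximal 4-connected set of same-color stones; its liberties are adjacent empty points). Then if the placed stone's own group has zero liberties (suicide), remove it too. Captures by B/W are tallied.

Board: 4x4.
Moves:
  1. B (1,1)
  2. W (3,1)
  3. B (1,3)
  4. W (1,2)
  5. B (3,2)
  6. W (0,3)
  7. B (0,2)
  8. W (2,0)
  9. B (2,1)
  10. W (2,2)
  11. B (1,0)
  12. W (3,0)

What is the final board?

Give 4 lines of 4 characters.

Answer: ..B.
BBWB
.BW.
..B.

Derivation:
Move 1: B@(1,1) -> caps B=0 W=0
Move 2: W@(3,1) -> caps B=0 W=0
Move 3: B@(1,3) -> caps B=0 W=0
Move 4: W@(1,2) -> caps B=0 W=0
Move 5: B@(3,2) -> caps B=0 W=0
Move 6: W@(0,3) -> caps B=0 W=0
Move 7: B@(0,2) -> caps B=1 W=0
Move 8: W@(2,0) -> caps B=1 W=0
Move 9: B@(2,1) -> caps B=1 W=0
Move 10: W@(2,2) -> caps B=1 W=0
Move 11: B@(1,0) -> caps B=1 W=0
Move 12: W@(3,0) -> caps B=1 W=0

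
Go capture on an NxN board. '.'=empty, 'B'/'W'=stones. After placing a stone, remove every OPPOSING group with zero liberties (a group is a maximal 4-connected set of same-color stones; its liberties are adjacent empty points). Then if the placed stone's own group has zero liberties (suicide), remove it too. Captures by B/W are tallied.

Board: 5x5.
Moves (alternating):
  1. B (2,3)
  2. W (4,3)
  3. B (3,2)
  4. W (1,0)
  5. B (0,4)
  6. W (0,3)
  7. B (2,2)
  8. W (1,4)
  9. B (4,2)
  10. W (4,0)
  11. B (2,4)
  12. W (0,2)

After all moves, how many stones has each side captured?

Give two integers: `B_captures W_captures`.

Answer: 0 1

Derivation:
Move 1: B@(2,3) -> caps B=0 W=0
Move 2: W@(4,3) -> caps B=0 W=0
Move 3: B@(3,2) -> caps B=0 W=0
Move 4: W@(1,0) -> caps B=0 W=0
Move 5: B@(0,4) -> caps B=0 W=0
Move 6: W@(0,3) -> caps B=0 W=0
Move 7: B@(2,2) -> caps B=0 W=0
Move 8: W@(1,4) -> caps B=0 W=1
Move 9: B@(4,2) -> caps B=0 W=1
Move 10: W@(4,0) -> caps B=0 W=1
Move 11: B@(2,4) -> caps B=0 W=1
Move 12: W@(0,2) -> caps B=0 W=1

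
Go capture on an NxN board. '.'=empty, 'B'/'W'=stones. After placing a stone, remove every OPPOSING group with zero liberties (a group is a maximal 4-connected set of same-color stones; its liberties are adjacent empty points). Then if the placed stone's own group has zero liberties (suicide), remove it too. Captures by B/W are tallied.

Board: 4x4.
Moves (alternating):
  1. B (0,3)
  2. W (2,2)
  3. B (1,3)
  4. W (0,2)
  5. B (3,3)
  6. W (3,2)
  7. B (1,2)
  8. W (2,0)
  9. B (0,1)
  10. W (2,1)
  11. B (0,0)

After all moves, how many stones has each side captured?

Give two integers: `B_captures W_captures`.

Answer: 1 0

Derivation:
Move 1: B@(0,3) -> caps B=0 W=0
Move 2: W@(2,2) -> caps B=0 W=0
Move 3: B@(1,3) -> caps B=0 W=0
Move 4: W@(0,2) -> caps B=0 W=0
Move 5: B@(3,3) -> caps B=0 W=0
Move 6: W@(3,2) -> caps B=0 W=0
Move 7: B@(1,2) -> caps B=0 W=0
Move 8: W@(2,0) -> caps B=0 W=0
Move 9: B@(0,1) -> caps B=1 W=0
Move 10: W@(2,1) -> caps B=1 W=0
Move 11: B@(0,0) -> caps B=1 W=0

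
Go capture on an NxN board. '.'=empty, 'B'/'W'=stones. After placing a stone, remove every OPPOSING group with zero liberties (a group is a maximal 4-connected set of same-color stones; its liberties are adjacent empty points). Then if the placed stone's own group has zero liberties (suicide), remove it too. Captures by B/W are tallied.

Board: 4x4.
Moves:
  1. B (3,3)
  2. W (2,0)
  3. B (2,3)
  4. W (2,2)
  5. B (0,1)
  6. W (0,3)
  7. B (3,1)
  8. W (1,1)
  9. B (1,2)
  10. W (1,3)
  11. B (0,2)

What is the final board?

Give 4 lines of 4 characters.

Move 1: B@(3,3) -> caps B=0 W=0
Move 2: W@(2,0) -> caps B=0 W=0
Move 3: B@(2,3) -> caps B=0 W=0
Move 4: W@(2,2) -> caps B=0 W=0
Move 5: B@(0,1) -> caps B=0 W=0
Move 6: W@(0,3) -> caps B=0 W=0
Move 7: B@(3,1) -> caps B=0 W=0
Move 8: W@(1,1) -> caps B=0 W=0
Move 9: B@(1,2) -> caps B=0 W=0
Move 10: W@(1,3) -> caps B=0 W=0
Move 11: B@(0,2) -> caps B=2 W=0

Answer: .BB.
.WB.
W.WB
.B.B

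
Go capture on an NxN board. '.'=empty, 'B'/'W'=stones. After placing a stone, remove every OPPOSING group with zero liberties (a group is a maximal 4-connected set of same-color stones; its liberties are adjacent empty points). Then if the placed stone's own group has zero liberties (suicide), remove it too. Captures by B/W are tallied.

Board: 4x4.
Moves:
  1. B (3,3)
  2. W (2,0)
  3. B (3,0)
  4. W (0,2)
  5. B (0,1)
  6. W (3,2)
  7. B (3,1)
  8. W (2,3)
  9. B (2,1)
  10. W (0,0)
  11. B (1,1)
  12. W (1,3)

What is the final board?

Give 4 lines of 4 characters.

Answer: WBW.
.B.W
WB.W
BBW.

Derivation:
Move 1: B@(3,3) -> caps B=0 W=0
Move 2: W@(2,0) -> caps B=0 W=0
Move 3: B@(3,0) -> caps B=0 W=0
Move 4: W@(0,2) -> caps B=0 W=0
Move 5: B@(0,1) -> caps B=0 W=0
Move 6: W@(3,2) -> caps B=0 W=0
Move 7: B@(3,1) -> caps B=0 W=0
Move 8: W@(2,3) -> caps B=0 W=1
Move 9: B@(2,1) -> caps B=0 W=1
Move 10: W@(0,0) -> caps B=0 W=1
Move 11: B@(1,1) -> caps B=0 W=1
Move 12: W@(1,3) -> caps B=0 W=1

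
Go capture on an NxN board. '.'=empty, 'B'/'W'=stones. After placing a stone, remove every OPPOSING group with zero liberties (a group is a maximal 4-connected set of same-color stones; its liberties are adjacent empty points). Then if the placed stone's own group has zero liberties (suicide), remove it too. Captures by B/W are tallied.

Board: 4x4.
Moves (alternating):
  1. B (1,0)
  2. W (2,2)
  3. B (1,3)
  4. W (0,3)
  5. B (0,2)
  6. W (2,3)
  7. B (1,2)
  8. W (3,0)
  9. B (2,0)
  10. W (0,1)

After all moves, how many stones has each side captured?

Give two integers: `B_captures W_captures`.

Answer: 1 0

Derivation:
Move 1: B@(1,0) -> caps B=0 W=0
Move 2: W@(2,2) -> caps B=0 W=0
Move 3: B@(1,3) -> caps B=0 W=0
Move 4: W@(0,3) -> caps B=0 W=0
Move 5: B@(0,2) -> caps B=1 W=0
Move 6: W@(2,3) -> caps B=1 W=0
Move 7: B@(1,2) -> caps B=1 W=0
Move 8: W@(3,0) -> caps B=1 W=0
Move 9: B@(2,0) -> caps B=1 W=0
Move 10: W@(0,1) -> caps B=1 W=0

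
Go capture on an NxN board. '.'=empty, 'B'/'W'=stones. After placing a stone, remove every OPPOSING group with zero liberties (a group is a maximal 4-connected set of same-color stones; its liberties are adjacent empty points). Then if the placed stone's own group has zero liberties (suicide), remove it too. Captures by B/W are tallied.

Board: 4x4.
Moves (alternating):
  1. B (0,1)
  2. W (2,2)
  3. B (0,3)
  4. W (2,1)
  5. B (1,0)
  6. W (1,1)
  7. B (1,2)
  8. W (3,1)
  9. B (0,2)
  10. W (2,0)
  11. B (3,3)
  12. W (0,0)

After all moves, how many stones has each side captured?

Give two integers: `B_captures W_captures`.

Move 1: B@(0,1) -> caps B=0 W=0
Move 2: W@(2,2) -> caps B=0 W=0
Move 3: B@(0,3) -> caps B=0 W=0
Move 4: W@(2,1) -> caps B=0 W=0
Move 5: B@(1,0) -> caps B=0 W=0
Move 6: W@(1,1) -> caps B=0 W=0
Move 7: B@(1,2) -> caps B=0 W=0
Move 8: W@(3,1) -> caps B=0 W=0
Move 9: B@(0,2) -> caps B=0 W=0
Move 10: W@(2,0) -> caps B=0 W=0
Move 11: B@(3,3) -> caps B=0 W=0
Move 12: W@(0,0) -> caps B=0 W=1

Answer: 0 1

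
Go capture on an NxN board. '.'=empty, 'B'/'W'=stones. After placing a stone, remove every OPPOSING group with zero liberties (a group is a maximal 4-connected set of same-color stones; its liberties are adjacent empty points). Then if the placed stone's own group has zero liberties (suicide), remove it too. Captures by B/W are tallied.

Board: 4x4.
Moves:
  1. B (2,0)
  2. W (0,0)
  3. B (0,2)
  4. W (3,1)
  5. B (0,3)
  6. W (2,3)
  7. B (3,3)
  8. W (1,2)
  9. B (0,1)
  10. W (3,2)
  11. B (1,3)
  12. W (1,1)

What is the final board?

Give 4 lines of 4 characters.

Move 1: B@(2,0) -> caps B=0 W=0
Move 2: W@(0,0) -> caps B=0 W=0
Move 3: B@(0,2) -> caps B=0 W=0
Move 4: W@(3,1) -> caps B=0 W=0
Move 5: B@(0,3) -> caps B=0 W=0
Move 6: W@(2,3) -> caps B=0 W=0
Move 7: B@(3,3) -> caps B=0 W=0
Move 8: W@(1,2) -> caps B=0 W=0
Move 9: B@(0,1) -> caps B=0 W=0
Move 10: W@(3,2) -> caps B=0 W=1
Move 11: B@(1,3) -> caps B=0 W=1
Move 12: W@(1,1) -> caps B=0 W=5

Answer: W...
.WW.
B..W
.WW.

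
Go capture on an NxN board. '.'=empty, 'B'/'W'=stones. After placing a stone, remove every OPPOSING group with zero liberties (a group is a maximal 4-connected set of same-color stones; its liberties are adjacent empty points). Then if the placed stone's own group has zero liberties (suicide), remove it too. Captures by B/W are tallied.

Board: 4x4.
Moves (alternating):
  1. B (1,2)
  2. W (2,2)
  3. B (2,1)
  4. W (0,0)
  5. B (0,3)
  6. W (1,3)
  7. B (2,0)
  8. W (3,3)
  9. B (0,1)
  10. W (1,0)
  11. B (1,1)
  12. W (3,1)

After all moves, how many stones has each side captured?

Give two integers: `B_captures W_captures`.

Move 1: B@(1,2) -> caps B=0 W=0
Move 2: W@(2,2) -> caps B=0 W=0
Move 3: B@(2,1) -> caps B=0 W=0
Move 4: W@(0,0) -> caps B=0 W=0
Move 5: B@(0,3) -> caps B=0 W=0
Move 6: W@(1,3) -> caps B=0 W=0
Move 7: B@(2,0) -> caps B=0 W=0
Move 8: W@(3,3) -> caps B=0 W=0
Move 9: B@(0,1) -> caps B=0 W=0
Move 10: W@(1,0) -> caps B=0 W=0
Move 11: B@(1,1) -> caps B=2 W=0
Move 12: W@(3,1) -> caps B=2 W=0

Answer: 2 0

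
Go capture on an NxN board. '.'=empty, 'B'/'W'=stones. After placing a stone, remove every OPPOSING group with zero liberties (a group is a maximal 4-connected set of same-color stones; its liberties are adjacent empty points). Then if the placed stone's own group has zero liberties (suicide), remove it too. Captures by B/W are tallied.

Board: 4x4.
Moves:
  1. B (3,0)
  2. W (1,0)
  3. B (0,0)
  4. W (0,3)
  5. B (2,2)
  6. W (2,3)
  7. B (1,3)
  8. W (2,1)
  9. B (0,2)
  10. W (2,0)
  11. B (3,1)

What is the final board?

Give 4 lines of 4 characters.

Move 1: B@(3,0) -> caps B=0 W=0
Move 2: W@(1,0) -> caps B=0 W=0
Move 3: B@(0,0) -> caps B=0 W=0
Move 4: W@(0,3) -> caps B=0 W=0
Move 5: B@(2,2) -> caps B=0 W=0
Move 6: W@(2,3) -> caps B=0 W=0
Move 7: B@(1,3) -> caps B=0 W=0
Move 8: W@(2,1) -> caps B=0 W=0
Move 9: B@(0,2) -> caps B=1 W=0
Move 10: W@(2,0) -> caps B=1 W=0
Move 11: B@(3,1) -> caps B=1 W=0

Answer: B.B.
W..B
WWBW
BB..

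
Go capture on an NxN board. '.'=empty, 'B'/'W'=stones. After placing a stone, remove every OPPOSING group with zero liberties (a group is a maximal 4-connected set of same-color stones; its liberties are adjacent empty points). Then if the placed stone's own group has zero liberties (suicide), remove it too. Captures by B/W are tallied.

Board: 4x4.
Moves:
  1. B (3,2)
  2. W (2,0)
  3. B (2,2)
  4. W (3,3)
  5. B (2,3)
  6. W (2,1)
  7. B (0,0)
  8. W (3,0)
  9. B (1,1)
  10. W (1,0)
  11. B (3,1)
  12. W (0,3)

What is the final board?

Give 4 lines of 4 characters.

Answer: B..W
.B..
..BB
.BB.

Derivation:
Move 1: B@(3,2) -> caps B=0 W=0
Move 2: W@(2,0) -> caps B=0 W=0
Move 3: B@(2,2) -> caps B=0 W=0
Move 4: W@(3,3) -> caps B=0 W=0
Move 5: B@(2,3) -> caps B=1 W=0
Move 6: W@(2,1) -> caps B=1 W=0
Move 7: B@(0,0) -> caps B=1 W=0
Move 8: W@(3,0) -> caps B=1 W=0
Move 9: B@(1,1) -> caps B=1 W=0
Move 10: W@(1,0) -> caps B=1 W=0
Move 11: B@(3,1) -> caps B=5 W=0
Move 12: W@(0,3) -> caps B=5 W=0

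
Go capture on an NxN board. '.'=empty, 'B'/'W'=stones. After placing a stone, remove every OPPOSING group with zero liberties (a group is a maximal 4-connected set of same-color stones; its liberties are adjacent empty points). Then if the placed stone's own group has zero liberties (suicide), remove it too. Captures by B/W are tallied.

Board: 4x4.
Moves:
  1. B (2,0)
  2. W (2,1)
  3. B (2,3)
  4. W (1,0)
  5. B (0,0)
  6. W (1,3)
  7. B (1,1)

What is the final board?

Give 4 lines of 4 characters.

Answer: B...
.B.W
BW.B
....

Derivation:
Move 1: B@(2,0) -> caps B=0 W=0
Move 2: W@(2,1) -> caps B=0 W=0
Move 3: B@(2,3) -> caps B=0 W=0
Move 4: W@(1,0) -> caps B=0 W=0
Move 5: B@(0,0) -> caps B=0 W=0
Move 6: W@(1,3) -> caps B=0 W=0
Move 7: B@(1,1) -> caps B=1 W=0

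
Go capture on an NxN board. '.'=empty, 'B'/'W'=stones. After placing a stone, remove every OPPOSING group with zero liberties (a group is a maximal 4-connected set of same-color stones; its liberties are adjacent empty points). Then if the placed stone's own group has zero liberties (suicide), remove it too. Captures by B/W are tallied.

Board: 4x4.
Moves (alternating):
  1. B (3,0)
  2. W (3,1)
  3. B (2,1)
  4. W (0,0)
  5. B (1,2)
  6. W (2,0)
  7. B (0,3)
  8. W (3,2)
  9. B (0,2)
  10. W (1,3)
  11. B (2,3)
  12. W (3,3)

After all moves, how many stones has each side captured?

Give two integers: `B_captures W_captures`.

Move 1: B@(3,0) -> caps B=0 W=0
Move 2: W@(3,1) -> caps B=0 W=0
Move 3: B@(2,1) -> caps B=0 W=0
Move 4: W@(0,0) -> caps B=0 W=0
Move 5: B@(1,2) -> caps B=0 W=0
Move 6: W@(2,0) -> caps B=0 W=1
Move 7: B@(0,3) -> caps B=0 W=1
Move 8: W@(3,2) -> caps B=0 W=1
Move 9: B@(0,2) -> caps B=0 W=1
Move 10: W@(1,3) -> caps B=0 W=1
Move 11: B@(2,3) -> caps B=1 W=1
Move 12: W@(3,3) -> caps B=1 W=1

Answer: 1 1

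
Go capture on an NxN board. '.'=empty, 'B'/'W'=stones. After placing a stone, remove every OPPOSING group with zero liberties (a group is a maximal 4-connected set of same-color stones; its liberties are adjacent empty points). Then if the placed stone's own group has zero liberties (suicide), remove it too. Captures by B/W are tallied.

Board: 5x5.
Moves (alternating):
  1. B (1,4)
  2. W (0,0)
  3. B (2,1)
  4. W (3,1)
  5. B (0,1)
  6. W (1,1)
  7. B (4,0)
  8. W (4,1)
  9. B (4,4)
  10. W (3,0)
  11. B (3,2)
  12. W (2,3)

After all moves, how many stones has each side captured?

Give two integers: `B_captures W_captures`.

Move 1: B@(1,4) -> caps B=0 W=0
Move 2: W@(0,0) -> caps B=0 W=0
Move 3: B@(2,1) -> caps B=0 W=0
Move 4: W@(3,1) -> caps B=0 W=0
Move 5: B@(0,1) -> caps B=0 W=0
Move 6: W@(1,1) -> caps B=0 W=0
Move 7: B@(4,0) -> caps B=0 W=0
Move 8: W@(4,1) -> caps B=0 W=0
Move 9: B@(4,4) -> caps B=0 W=0
Move 10: W@(3,0) -> caps B=0 W=1
Move 11: B@(3,2) -> caps B=0 W=1
Move 12: W@(2,3) -> caps B=0 W=1

Answer: 0 1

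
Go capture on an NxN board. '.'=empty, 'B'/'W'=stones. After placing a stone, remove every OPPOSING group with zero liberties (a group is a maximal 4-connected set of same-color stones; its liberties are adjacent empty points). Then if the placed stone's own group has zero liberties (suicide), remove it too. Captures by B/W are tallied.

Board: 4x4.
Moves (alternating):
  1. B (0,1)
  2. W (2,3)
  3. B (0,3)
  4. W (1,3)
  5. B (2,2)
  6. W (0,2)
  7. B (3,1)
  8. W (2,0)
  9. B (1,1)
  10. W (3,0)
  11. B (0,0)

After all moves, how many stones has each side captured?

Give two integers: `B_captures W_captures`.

Answer: 0 1

Derivation:
Move 1: B@(0,1) -> caps B=0 W=0
Move 2: W@(2,3) -> caps B=0 W=0
Move 3: B@(0,3) -> caps B=0 W=0
Move 4: W@(1,3) -> caps B=0 W=0
Move 5: B@(2,2) -> caps B=0 W=0
Move 6: W@(0,2) -> caps B=0 W=1
Move 7: B@(3,1) -> caps B=0 W=1
Move 8: W@(2,0) -> caps B=0 W=1
Move 9: B@(1,1) -> caps B=0 W=1
Move 10: W@(3,0) -> caps B=0 W=1
Move 11: B@(0,0) -> caps B=0 W=1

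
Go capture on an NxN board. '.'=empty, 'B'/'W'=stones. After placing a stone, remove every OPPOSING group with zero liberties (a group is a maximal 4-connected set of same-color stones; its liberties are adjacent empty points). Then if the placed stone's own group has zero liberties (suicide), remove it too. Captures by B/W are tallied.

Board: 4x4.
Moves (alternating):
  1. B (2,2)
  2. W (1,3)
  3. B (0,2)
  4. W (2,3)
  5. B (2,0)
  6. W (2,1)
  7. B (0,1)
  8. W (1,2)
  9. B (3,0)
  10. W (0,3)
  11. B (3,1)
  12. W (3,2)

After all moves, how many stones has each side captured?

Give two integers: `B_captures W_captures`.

Answer: 0 1

Derivation:
Move 1: B@(2,2) -> caps B=0 W=0
Move 2: W@(1,3) -> caps B=0 W=0
Move 3: B@(0,2) -> caps B=0 W=0
Move 4: W@(2,3) -> caps B=0 W=0
Move 5: B@(2,0) -> caps B=0 W=0
Move 6: W@(2,1) -> caps B=0 W=0
Move 7: B@(0,1) -> caps B=0 W=0
Move 8: W@(1,2) -> caps B=0 W=0
Move 9: B@(3,0) -> caps B=0 W=0
Move 10: W@(0,3) -> caps B=0 W=0
Move 11: B@(3,1) -> caps B=0 W=0
Move 12: W@(3,2) -> caps B=0 W=1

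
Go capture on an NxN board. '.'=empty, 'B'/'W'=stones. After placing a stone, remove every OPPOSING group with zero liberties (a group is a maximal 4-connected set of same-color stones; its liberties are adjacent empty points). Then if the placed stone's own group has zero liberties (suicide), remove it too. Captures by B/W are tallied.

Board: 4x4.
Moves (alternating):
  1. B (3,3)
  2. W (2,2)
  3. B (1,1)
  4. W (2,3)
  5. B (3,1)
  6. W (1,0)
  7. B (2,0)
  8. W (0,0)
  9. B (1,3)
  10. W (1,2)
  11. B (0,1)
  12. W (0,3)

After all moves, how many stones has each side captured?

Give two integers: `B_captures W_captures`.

Move 1: B@(3,3) -> caps B=0 W=0
Move 2: W@(2,2) -> caps B=0 W=0
Move 3: B@(1,1) -> caps B=0 W=0
Move 4: W@(2,3) -> caps B=0 W=0
Move 5: B@(3,1) -> caps B=0 W=0
Move 6: W@(1,0) -> caps B=0 W=0
Move 7: B@(2,0) -> caps B=0 W=0
Move 8: W@(0,0) -> caps B=0 W=0
Move 9: B@(1,3) -> caps B=0 W=0
Move 10: W@(1,2) -> caps B=0 W=0
Move 11: B@(0,1) -> caps B=2 W=0
Move 12: W@(0,3) -> caps B=2 W=1

Answer: 2 1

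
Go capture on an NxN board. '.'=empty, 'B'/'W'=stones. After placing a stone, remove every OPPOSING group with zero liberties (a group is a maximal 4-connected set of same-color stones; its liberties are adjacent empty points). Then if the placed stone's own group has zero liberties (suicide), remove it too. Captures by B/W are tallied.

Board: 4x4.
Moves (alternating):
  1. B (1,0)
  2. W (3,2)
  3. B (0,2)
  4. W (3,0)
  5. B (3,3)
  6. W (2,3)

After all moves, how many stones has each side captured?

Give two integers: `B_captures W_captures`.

Move 1: B@(1,0) -> caps B=0 W=0
Move 2: W@(3,2) -> caps B=0 W=0
Move 3: B@(0,2) -> caps B=0 W=0
Move 4: W@(3,0) -> caps B=0 W=0
Move 5: B@(3,3) -> caps B=0 W=0
Move 6: W@(2,3) -> caps B=0 W=1

Answer: 0 1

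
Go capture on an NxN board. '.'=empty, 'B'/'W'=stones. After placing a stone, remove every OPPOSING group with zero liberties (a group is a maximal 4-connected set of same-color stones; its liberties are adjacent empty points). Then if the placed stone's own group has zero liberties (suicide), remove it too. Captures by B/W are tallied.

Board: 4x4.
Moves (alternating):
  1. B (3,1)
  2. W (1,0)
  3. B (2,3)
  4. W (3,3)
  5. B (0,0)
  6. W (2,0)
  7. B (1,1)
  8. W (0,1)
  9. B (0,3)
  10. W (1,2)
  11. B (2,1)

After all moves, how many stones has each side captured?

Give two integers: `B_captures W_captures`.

Answer: 0 1

Derivation:
Move 1: B@(3,1) -> caps B=0 W=0
Move 2: W@(1,0) -> caps B=0 W=0
Move 3: B@(2,3) -> caps B=0 W=0
Move 4: W@(3,3) -> caps B=0 W=0
Move 5: B@(0,0) -> caps B=0 W=0
Move 6: W@(2,0) -> caps B=0 W=0
Move 7: B@(1,1) -> caps B=0 W=0
Move 8: W@(0,1) -> caps B=0 W=1
Move 9: B@(0,3) -> caps B=0 W=1
Move 10: W@(1,2) -> caps B=0 W=1
Move 11: B@(2,1) -> caps B=0 W=1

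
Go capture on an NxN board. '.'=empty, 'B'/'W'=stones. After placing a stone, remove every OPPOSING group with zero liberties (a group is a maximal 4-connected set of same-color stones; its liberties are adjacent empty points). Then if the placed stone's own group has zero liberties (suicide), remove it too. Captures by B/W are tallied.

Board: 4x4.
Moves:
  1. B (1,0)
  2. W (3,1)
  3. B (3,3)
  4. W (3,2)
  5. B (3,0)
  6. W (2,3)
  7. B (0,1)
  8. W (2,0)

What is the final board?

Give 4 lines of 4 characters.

Move 1: B@(1,0) -> caps B=0 W=0
Move 2: W@(3,1) -> caps B=0 W=0
Move 3: B@(3,3) -> caps B=0 W=0
Move 4: W@(3,2) -> caps B=0 W=0
Move 5: B@(3,0) -> caps B=0 W=0
Move 6: W@(2,3) -> caps B=0 W=1
Move 7: B@(0,1) -> caps B=0 W=1
Move 8: W@(2,0) -> caps B=0 W=2

Answer: .B..
B...
W..W
.WW.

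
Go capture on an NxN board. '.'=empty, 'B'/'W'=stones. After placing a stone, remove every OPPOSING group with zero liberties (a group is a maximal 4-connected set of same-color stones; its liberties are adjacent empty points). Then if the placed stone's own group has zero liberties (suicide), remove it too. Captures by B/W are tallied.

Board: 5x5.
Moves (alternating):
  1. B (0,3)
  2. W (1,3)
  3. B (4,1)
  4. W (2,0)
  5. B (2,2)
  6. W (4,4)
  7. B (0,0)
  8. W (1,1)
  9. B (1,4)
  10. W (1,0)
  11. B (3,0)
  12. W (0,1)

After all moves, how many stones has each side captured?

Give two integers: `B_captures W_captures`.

Answer: 0 1

Derivation:
Move 1: B@(0,3) -> caps B=0 W=0
Move 2: W@(1,3) -> caps B=0 W=0
Move 3: B@(4,1) -> caps B=0 W=0
Move 4: W@(2,0) -> caps B=0 W=0
Move 5: B@(2,2) -> caps B=0 W=0
Move 6: W@(4,4) -> caps B=0 W=0
Move 7: B@(0,0) -> caps B=0 W=0
Move 8: W@(1,1) -> caps B=0 W=0
Move 9: B@(1,4) -> caps B=0 W=0
Move 10: W@(1,0) -> caps B=0 W=0
Move 11: B@(3,0) -> caps B=0 W=0
Move 12: W@(0,1) -> caps B=0 W=1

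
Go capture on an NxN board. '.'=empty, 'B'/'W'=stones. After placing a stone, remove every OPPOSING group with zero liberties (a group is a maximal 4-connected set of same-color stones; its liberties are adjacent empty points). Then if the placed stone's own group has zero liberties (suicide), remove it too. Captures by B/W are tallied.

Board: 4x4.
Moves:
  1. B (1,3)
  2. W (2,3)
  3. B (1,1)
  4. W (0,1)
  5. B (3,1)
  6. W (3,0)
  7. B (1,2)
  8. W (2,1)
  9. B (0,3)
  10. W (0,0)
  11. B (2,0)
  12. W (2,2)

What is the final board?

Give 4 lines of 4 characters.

Answer: WW.B
.BBB
BWWW
.B..

Derivation:
Move 1: B@(1,3) -> caps B=0 W=0
Move 2: W@(2,3) -> caps B=0 W=0
Move 3: B@(1,1) -> caps B=0 W=0
Move 4: W@(0,1) -> caps B=0 W=0
Move 5: B@(3,1) -> caps B=0 W=0
Move 6: W@(3,0) -> caps B=0 W=0
Move 7: B@(1,2) -> caps B=0 W=0
Move 8: W@(2,1) -> caps B=0 W=0
Move 9: B@(0,3) -> caps B=0 W=0
Move 10: W@(0,0) -> caps B=0 W=0
Move 11: B@(2,0) -> caps B=1 W=0
Move 12: W@(2,2) -> caps B=1 W=0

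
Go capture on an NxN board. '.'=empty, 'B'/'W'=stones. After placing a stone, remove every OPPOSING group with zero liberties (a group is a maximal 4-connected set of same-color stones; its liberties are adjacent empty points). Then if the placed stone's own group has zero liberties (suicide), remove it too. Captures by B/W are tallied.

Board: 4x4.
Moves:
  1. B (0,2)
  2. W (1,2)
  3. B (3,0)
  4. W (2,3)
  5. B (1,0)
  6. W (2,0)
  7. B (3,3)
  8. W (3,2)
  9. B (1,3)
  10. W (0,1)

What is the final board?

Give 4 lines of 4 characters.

Move 1: B@(0,2) -> caps B=0 W=0
Move 2: W@(1,2) -> caps B=0 W=0
Move 3: B@(3,0) -> caps B=0 W=0
Move 4: W@(2,3) -> caps B=0 W=0
Move 5: B@(1,0) -> caps B=0 W=0
Move 6: W@(2,0) -> caps B=0 W=0
Move 7: B@(3,3) -> caps B=0 W=0
Move 8: W@(3,2) -> caps B=0 W=1
Move 9: B@(1,3) -> caps B=0 W=1
Move 10: W@(0,1) -> caps B=0 W=1

Answer: .WB.
B.WB
W..W
B.W.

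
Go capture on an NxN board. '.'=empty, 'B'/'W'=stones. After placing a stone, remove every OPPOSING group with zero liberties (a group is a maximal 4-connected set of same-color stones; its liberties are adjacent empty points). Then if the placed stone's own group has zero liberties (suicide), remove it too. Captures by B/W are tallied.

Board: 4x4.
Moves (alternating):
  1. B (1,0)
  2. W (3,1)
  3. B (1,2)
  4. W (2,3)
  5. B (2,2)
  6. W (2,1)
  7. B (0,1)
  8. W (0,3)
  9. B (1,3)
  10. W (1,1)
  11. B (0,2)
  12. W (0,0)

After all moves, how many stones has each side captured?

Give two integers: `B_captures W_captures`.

Answer: 1 0

Derivation:
Move 1: B@(1,0) -> caps B=0 W=0
Move 2: W@(3,1) -> caps B=0 W=0
Move 3: B@(1,2) -> caps B=0 W=0
Move 4: W@(2,3) -> caps B=0 W=0
Move 5: B@(2,2) -> caps B=0 W=0
Move 6: W@(2,1) -> caps B=0 W=0
Move 7: B@(0,1) -> caps B=0 W=0
Move 8: W@(0,3) -> caps B=0 W=0
Move 9: B@(1,3) -> caps B=0 W=0
Move 10: W@(1,1) -> caps B=0 W=0
Move 11: B@(0,2) -> caps B=1 W=0
Move 12: W@(0,0) -> caps B=1 W=0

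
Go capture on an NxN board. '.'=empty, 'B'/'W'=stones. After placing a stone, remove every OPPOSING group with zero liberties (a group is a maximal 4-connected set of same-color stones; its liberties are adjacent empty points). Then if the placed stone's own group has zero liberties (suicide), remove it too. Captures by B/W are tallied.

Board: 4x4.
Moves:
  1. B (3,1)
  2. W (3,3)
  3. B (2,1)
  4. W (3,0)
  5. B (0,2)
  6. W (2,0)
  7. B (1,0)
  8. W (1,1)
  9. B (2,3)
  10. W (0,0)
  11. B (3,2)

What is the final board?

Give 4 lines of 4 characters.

Answer: W.B.
BW..
.B.B
.BB.

Derivation:
Move 1: B@(3,1) -> caps B=0 W=0
Move 2: W@(3,3) -> caps B=0 W=0
Move 3: B@(2,1) -> caps B=0 W=0
Move 4: W@(3,0) -> caps B=0 W=0
Move 5: B@(0,2) -> caps B=0 W=0
Move 6: W@(2,0) -> caps B=0 W=0
Move 7: B@(1,0) -> caps B=2 W=0
Move 8: W@(1,1) -> caps B=2 W=0
Move 9: B@(2,3) -> caps B=2 W=0
Move 10: W@(0,0) -> caps B=2 W=0
Move 11: B@(3,2) -> caps B=3 W=0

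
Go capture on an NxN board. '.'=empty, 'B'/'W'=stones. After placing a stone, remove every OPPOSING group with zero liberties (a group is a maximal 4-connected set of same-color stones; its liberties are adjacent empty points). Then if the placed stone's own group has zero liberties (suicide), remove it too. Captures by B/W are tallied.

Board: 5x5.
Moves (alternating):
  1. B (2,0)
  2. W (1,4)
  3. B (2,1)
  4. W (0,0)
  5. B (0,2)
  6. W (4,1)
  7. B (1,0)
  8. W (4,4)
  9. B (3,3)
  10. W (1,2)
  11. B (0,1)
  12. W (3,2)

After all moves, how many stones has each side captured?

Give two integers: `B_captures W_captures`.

Move 1: B@(2,0) -> caps B=0 W=0
Move 2: W@(1,4) -> caps B=0 W=0
Move 3: B@(2,1) -> caps B=0 W=0
Move 4: W@(0,0) -> caps B=0 W=0
Move 5: B@(0,2) -> caps B=0 W=0
Move 6: W@(4,1) -> caps B=0 W=0
Move 7: B@(1,0) -> caps B=0 W=0
Move 8: W@(4,4) -> caps B=0 W=0
Move 9: B@(3,3) -> caps B=0 W=0
Move 10: W@(1,2) -> caps B=0 W=0
Move 11: B@(0,1) -> caps B=1 W=0
Move 12: W@(3,2) -> caps B=1 W=0

Answer: 1 0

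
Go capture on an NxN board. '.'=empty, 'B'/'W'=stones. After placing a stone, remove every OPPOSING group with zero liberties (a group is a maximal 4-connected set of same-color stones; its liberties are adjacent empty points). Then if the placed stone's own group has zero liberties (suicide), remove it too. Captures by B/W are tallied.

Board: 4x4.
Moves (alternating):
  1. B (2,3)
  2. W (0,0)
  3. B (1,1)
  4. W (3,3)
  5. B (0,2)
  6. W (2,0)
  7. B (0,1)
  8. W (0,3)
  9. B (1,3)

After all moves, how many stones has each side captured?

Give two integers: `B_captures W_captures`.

Answer: 1 0

Derivation:
Move 1: B@(2,3) -> caps B=0 W=0
Move 2: W@(0,0) -> caps B=0 W=0
Move 3: B@(1,1) -> caps B=0 W=0
Move 4: W@(3,3) -> caps B=0 W=0
Move 5: B@(0,2) -> caps B=0 W=0
Move 6: W@(2,0) -> caps B=0 W=0
Move 7: B@(0,1) -> caps B=0 W=0
Move 8: W@(0,3) -> caps B=0 W=0
Move 9: B@(1,3) -> caps B=1 W=0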